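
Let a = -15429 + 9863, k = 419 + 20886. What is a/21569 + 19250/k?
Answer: 59323924/91905509 ≈ 0.64549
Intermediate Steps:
k = 21305
a = -5566
a/21569 + 19250/k = -5566/21569 + 19250/21305 = -5566*1/21569 + 19250*(1/21305) = -5566/21569 + 3850/4261 = 59323924/91905509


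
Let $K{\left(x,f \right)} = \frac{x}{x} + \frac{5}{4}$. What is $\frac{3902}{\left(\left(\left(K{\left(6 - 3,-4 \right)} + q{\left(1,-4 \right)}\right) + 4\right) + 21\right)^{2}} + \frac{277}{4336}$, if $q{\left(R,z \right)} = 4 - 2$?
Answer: $\frac{274497005}{59355504} \approx 4.6246$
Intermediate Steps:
$K{\left(x,f \right)} = \frac{9}{4}$ ($K{\left(x,f \right)} = 1 + 5 \cdot \frac{1}{4} = 1 + \frac{5}{4} = \frac{9}{4}$)
$q{\left(R,z \right)} = 2$
$\frac{3902}{\left(\left(\left(K{\left(6 - 3,-4 \right)} + q{\left(1,-4 \right)}\right) + 4\right) + 21\right)^{2}} + \frac{277}{4336} = \frac{3902}{\left(\left(\left(\frac{9}{4} + 2\right) + 4\right) + 21\right)^{2}} + \frac{277}{4336} = \frac{3902}{\left(\left(\frac{17}{4} + 4\right) + 21\right)^{2}} + 277 \cdot \frac{1}{4336} = \frac{3902}{\left(\frac{33}{4} + 21\right)^{2}} + \frac{277}{4336} = \frac{3902}{\left(\frac{117}{4}\right)^{2}} + \frac{277}{4336} = \frac{3902}{\frac{13689}{16}} + \frac{277}{4336} = 3902 \cdot \frac{16}{13689} + \frac{277}{4336} = \frac{62432}{13689} + \frac{277}{4336} = \frac{274497005}{59355504}$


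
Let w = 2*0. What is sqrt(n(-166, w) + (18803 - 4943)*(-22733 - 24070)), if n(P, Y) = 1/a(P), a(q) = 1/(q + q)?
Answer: 2*I*sqrt(162172478) ≈ 25469.0*I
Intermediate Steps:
a(q) = 1/(2*q)
w = 0
n(P, Y) = 2*P (n(P, Y) = 1/(1/(2*P)) = 2*P)
sqrt(n(-166, w) + (18803 - 4943)*(-22733 - 24070)) = sqrt(2*(-166) + (18803 - 4943)*(-22733 - 24070)) = sqrt(-332 + 13860*(-46803)) = sqrt(-332 - 648689580) = sqrt(-648689912) = 2*I*sqrt(162172478)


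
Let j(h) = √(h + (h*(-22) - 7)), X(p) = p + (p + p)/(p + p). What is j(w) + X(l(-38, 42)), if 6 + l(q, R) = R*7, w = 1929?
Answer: 289 + 2*I*√10129 ≈ 289.0 + 201.29*I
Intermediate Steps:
l(q, R) = -6 + 7*R (l(q, R) = -6 + R*7 = -6 + 7*R)
X(p) = 1 + p (X(p) = p + (2*p)/((2*p)) = p + (2*p)*(1/(2*p)) = p + 1 = 1 + p)
j(h) = √(-7 - 21*h) (j(h) = √(h + (-22*h - 7)) = √(h + (-7 - 22*h)) = √(-7 - 21*h))
j(w) + X(l(-38, 42)) = √(-7 - 21*1929) + (1 + (-6 + 7*42)) = √(-7 - 40509) + (1 + (-6 + 294)) = √(-40516) + (1 + 288) = 2*I*√10129 + 289 = 289 + 2*I*√10129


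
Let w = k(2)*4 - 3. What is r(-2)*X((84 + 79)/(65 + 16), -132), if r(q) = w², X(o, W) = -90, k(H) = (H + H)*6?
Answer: -778410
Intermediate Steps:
k(H) = 12*H (k(H) = (2*H)*6 = 12*H)
w = 93 (w = (12*2)*4 - 3 = 24*4 - 3 = 96 - 3 = 93)
r(q) = 8649 (r(q) = 93² = 8649)
r(-2)*X((84 + 79)/(65 + 16), -132) = 8649*(-90) = -778410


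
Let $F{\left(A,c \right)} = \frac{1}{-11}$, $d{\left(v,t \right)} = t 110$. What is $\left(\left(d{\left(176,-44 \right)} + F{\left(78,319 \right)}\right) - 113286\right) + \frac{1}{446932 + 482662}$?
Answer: $- \frac{1207902358867}{10225534} \approx -1.1813 \cdot 10^{5}$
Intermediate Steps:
$d{\left(v,t \right)} = 110 t$
$F{\left(A,c \right)} = - \frac{1}{11}$
$\left(\left(d{\left(176,-44 \right)} + F{\left(78,319 \right)}\right) - 113286\right) + \frac{1}{446932 + 482662} = \left(\left(110 \left(-44\right) - \frac{1}{11}\right) - 113286\right) + \frac{1}{446932 + 482662} = \left(\left(-4840 - \frac{1}{11}\right) - 113286\right) + \frac{1}{929594} = \left(- \frac{53241}{11} - 113286\right) + \frac{1}{929594} = - \frac{1299387}{11} + \frac{1}{929594} = - \frac{1207902358867}{10225534}$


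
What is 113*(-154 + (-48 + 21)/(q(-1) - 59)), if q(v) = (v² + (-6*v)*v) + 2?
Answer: -1075873/62 ≈ -17353.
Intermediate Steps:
q(v) = 2 - 5*v² (q(v) = (v² - 6*v²) + 2 = -5*v² + 2 = 2 - 5*v²)
113*(-154 + (-48 + 21)/(q(-1) - 59)) = 113*(-154 + (-48 + 21)/((2 - 5*(-1)²) - 59)) = 113*(-154 - 27/((2 - 5*1) - 59)) = 113*(-154 - 27/((2 - 5) - 59)) = 113*(-154 - 27/(-3 - 59)) = 113*(-154 - 27/(-62)) = 113*(-154 - 27*(-1/62)) = 113*(-154 + 27/62) = 113*(-9521/62) = -1075873/62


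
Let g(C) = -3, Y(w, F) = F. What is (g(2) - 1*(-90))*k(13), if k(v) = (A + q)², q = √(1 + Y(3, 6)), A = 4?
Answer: 2001 + 696*√7 ≈ 3842.4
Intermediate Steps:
q = √7 (q = √(1 + 6) = √7 ≈ 2.6458)
k(v) = (4 + √7)²
(g(2) - 1*(-90))*k(13) = (-3 - 1*(-90))*(4 + √7)² = (-3 + 90)*(4 + √7)² = 87*(4 + √7)²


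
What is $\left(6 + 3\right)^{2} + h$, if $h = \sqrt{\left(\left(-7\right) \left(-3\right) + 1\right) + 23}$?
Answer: $81 + 3 \sqrt{5} \approx 87.708$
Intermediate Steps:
$h = 3 \sqrt{5}$ ($h = \sqrt{\left(21 + 1\right) + 23} = \sqrt{22 + 23} = \sqrt{45} = 3 \sqrt{5} \approx 6.7082$)
$\left(6 + 3\right)^{2} + h = \left(6 + 3\right)^{2} + 3 \sqrt{5} = 9^{2} + 3 \sqrt{5} = 81 + 3 \sqrt{5}$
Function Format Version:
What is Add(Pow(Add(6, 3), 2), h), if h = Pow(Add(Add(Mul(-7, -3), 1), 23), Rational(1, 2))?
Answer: Add(81, Mul(3, Pow(5, Rational(1, 2)))) ≈ 87.708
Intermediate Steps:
h = Mul(3, Pow(5, Rational(1, 2))) (h = Pow(Add(Add(21, 1), 23), Rational(1, 2)) = Pow(Add(22, 23), Rational(1, 2)) = Pow(45, Rational(1, 2)) = Mul(3, Pow(5, Rational(1, 2))) ≈ 6.7082)
Add(Pow(Add(6, 3), 2), h) = Add(Pow(Add(6, 3), 2), Mul(3, Pow(5, Rational(1, 2)))) = Add(Pow(9, 2), Mul(3, Pow(5, Rational(1, 2)))) = Add(81, Mul(3, Pow(5, Rational(1, 2))))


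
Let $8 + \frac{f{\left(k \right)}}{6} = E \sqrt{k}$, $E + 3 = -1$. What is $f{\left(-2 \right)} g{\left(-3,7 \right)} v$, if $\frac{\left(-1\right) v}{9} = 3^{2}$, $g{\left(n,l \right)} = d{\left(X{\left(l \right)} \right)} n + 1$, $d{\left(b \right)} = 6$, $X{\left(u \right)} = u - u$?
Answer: $-66096 - 33048 i \sqrt{2} \approx -66096.0 - 46737.0 i$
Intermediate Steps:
$X{\left(u \right)} = 0$
$E = -4$ ($E = -3 - 1 = -4$)
$g{\left(n,l \right)} = 1 + 6 n$ ($g{\left(n,l \right)} = 6 n + 1 = 1 + 6 n$)
$v = -81$ ($v = - 9 \cdot 3^{2} = \left(-9\right) 9 = -81$)
$f{\left(k \right)} = -48 - 24 \sqrt{k}$ ($f{\left(k \right)} = -48 + 6 \left(- 4 \sqrt{k}\right) = -48 - 24 \sqrt{k}$)
$f{\left(-2 \right)} g{\left(-3,7 \right)} v = \left(-48 - 24 \sqrt{-2}\right) \left(1 + 6 \left(-3\right)\right) \left(-81\right) = \left(-48 - 24 i \sqrt{2}\right) \left(1 - 18\right) \left(-81\right) = \left(-48 - 24 i \sqrt{2}\right) \left(-17\right) \left(-81\right) = \left(816 + 408 i \sqrt{2}\right) \left(-81\right) = -66096 - 33048 i \sqrt{2}$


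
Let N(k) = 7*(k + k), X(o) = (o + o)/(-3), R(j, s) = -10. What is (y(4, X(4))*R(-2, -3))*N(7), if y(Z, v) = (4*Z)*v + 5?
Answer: 110740/3 ≈ 36913.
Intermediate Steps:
X(o) = -2*o/3 (X(o) = (2*o)*(-⅓) = -2*o/3)
N(k) = 14*k (N(k) = 7*(2*k) = 14*k)
y(Z, v) = 5 + 4*Z*v (y(Z, v) = 4*Z*v + 5 = 5 + 4*Z*v)
(y(4, X(4))*R(-2, -3))*N(7) = ((5 + 4*4*(-⅔*4))*(-10))*(14*7) = ((5 + 4*4*(-8/3))*(-10))*98 = ((5 - 128/3)*(-10))*98 = -113/3*(-10)*98 = (1130/3)*98 = 110740/3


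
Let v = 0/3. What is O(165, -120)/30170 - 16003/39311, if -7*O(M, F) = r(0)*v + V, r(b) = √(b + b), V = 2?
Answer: -1689876096/4151045045 ≈ -0.40710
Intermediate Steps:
r(b) = √2*√b (r(b) = √(2*b) = √2*√b)
v = 0 (v = 0*(⅓) = 0)
O(M, F) = -2/7 (O(M, F) = -((√2*√0)*0 + 2)/7 = -((√2*0)*0 + 2)/7 = -(0*0 + 2)/7 = -(0 + 2)/7 = -⅐*2 = -2/7)
O(165, -120)/30170 - 16003/39311 = -2/7/30170 - 16003/39311 = -2/7*1/30170 - 16003*1/39311 = -1/105595 - 16003/39311 = -1689876096/4151045045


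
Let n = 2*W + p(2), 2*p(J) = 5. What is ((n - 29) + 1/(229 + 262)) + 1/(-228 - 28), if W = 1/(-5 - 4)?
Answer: -30232003/1131264 ≈ -26.724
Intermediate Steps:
p(J) = 5/2 (p(J) = (½)*5 = 5/2)
W = -⅑ (W = 1/(-9) = -⅑ ≈ -0.11111)
n = 41/18 (n = 2*(-⅑) + 5/2 = -2/9 + 5/2 = 41/18 ≈ 2.2778)
((n - 29) + 1/(229 + 262)) + 1/(-228 - 28) = ((41/18 - 29) + 1/(229 + 262)) + 1/(-228 - 28) = (-481/18 + 1/491) + 1/(-256) = (-481/18 + 1/491) - 1/256 = -236153/8838 - 1/256 = -30232003/1131264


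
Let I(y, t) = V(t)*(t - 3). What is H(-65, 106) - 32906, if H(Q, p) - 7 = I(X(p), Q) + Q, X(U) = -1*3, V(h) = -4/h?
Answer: -2142932/65 ≈ -32968.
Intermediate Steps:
X(U) = -3
I(y, t) = -4*(-3 + t)/t (I(y, t) = (-4/t)*(t - 3) = (-4/t)*(-3 + t) = -4*(-3 + t)/t)
H(Q, p) = 3 + Q + 12/Q (H(Q, p) = 7 + ((-4 + 12/Q) + Q) = 7 + (-4 + Q + 12/Q) = 3 + Q + 12/Q)
H(-65, 106) - 32906 = (3 - 65 + 12/(-65)) - 32906 = (3 - 65 + 12*(-1/65)) - 32906 = (3 - 65 - 12/65) - 32906 = -4042/65 - 32906 = -2142932/65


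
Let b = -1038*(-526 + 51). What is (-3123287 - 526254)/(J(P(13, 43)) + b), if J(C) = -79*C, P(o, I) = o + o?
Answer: -3649541/490996 ≈ -7.4329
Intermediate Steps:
b = 493050 (b = -1038*(-475) = 493050)
P(o, I) = 2*o
(-3123287 - 526254)/(J(P(13, 43)) + b) = (-3123287 - 526254)/(-158*13 + 493050) = -3649541/(-79*26 + 493050) = -3649541/(-2054 + 493050) = -3649541/490996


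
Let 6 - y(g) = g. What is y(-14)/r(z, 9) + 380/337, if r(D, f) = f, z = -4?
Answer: 10160/3033 ≈ 3.3498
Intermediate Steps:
y(g) = 6 - g
y(-14)/r(z, 9) + 380/337 = (6 - 1*(-14))/9 + 380/337 = (6 + 14)*(⅑) + 380*(1/337) = 20*(⅑) + 380/337 = 20/9 + 380/337 = 10160/3033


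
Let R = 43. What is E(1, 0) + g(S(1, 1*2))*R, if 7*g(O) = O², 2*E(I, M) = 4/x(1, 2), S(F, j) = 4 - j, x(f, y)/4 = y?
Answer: 695/28 ≈ 24.821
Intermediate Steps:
x(f, y) = 4*y
E(I, M) = ¼ (E(I, M) = (4/((4*2)))/2 = (4/8)/2 = (4*(⅛))/2 = (½)*(½) = ¼)
g(O) = O²/7
E(1, 0) + g(S(1, 1*2))*R = ¼ + ((4 - 2)²/7)*43 = ¼ + ((⅐)*2²)*43 = ¼ + ((⅐)*4)*43 = ¼ + (4/7)*43 = ¼ + 172/7 = 695/28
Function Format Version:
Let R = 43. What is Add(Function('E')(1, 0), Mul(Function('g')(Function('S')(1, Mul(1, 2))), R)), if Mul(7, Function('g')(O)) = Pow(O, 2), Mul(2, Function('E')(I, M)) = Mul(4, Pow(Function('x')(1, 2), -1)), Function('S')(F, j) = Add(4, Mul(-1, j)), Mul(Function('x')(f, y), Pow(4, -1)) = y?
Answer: Rational(695, 28) ≈ 24.821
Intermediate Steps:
Function('x')(f, y) = Mul(4, y)
Function('E')(I, M) = Rational(1, 4) (Function('E')(I, M) = Mul(Rational(1, 2), Mul(4, Pow(Mul(4, 2), -1))) = Mul(Rational(1, 2), Mul(4, Pow(8, -1))) = Mul(Rational(1, 2), Mul(4, Rational(1, 8))) = Mul(Rational(1, 2), Rational(1, 2)) = Rational(1, 4))
Function('g')(O) = Mul(Rational(1, 7), Pow(O, 2))
Add(Function('E')(1, 0), Mul(Function('g')(Function('S')(1, Mul(1, 2))), R)) = Add(Rational(1, 4), Mul(Mul(Rational(1, 7), Pow(Add(4, Mul(-1, Mul(1, 2))), 2)), 43)) = Add(Rational(1, 4), Mul(Mul(Rational(1, 7), Pow(Add(4, Mul(-1, 2)), 2)), 43)) = Add(Rational(1, 4), Mul(Mul(Rational(1, 7), Pow(Add(4, -2), 2)), 43)) = Add(Rational(1, 4), Mul(Mul(Rational(1, 7), Pow(2, 2)), 43)) = Add(Rational(1, 4), Mul(Mul(Rational(1, 7), 4), 43)) = Add(Rational(1, 4), Mul(Rational(4, 7), 43)) = Add(Rational(1, 4), Rational(172, 7)) = Rational(695, 28)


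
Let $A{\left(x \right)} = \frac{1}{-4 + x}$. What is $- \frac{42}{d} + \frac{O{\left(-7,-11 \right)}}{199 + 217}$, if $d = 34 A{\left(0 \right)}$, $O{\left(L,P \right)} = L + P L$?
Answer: $\frac{18067}{3536} \approx 5.1094$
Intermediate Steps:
$O{\left(L,P \right)} = L + L P$
$d = - \frac{17}{2}$ ($d = \frac{34}{-4 + 0} = \frac{34}{-4} = 34 \left(- \frac{1}{4}\right) = - \frac{17}{2} \approx -8.5$)
$- \frac{42}{d} + \frac{O{\left(-7,-11 \right)}}{199 + 217} = - \frac{42}{- \frac{17}{2}} + \frac{\left(-7\right) \left(1 - 11\right)}{199 + 217} = \left(-42\right) \left(- \frac{2}{17}\right) + \frac{\left(-7\right) \left(-10\right)}{416} = \frac{84}{17} + 70 \cdot \frac{1}{416} = \frac{84}{17} + \frac{35}{208} = \frac{18067}{3536}$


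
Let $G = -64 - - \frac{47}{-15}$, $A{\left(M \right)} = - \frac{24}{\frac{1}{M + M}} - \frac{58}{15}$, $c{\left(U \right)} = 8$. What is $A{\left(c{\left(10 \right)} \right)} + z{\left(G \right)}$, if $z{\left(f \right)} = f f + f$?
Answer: $\frac{911674}{225} \approx 4051.9$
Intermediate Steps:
$A{\left(M \right)} = - \frac{58}{15} - 48 M$ ($A{\left(M \right)} = - \frac{24}{\frac{1}{2 M}} - \frac{58}{15} = - \frac{24}{\frac{1}{2} \frac{1}{M}} - \frac{58}{15} = - 24 \cdot 2 M - \frac{58}{15} = - 48 M - \frac{58}{15} = - \frac{58}{15} - 48 M$)
$G = - \frac{1007}{15}$ ($G = -64 - \left(-47\right) \left(- \frac{1}{15}\right) = -64 - \frac{47}{15} = - \frac{1007}{15} \approx -67.133$)
$z{\left(f \right)} = f + f^{2}$ ($z{\left(f \right)} = f^{2} + f = f + f^{2}$)
$A{\left(c{\left(10 \right)} \right)} + z{\left(G \right)} = \left(- \frac{58}{15} - 384\right) - \frac{1007 \left(1 - \frac{1007}{15}\right)}{15} = \left(- \frac{58}{15} - 384\right) - - \frac{998944}{225} = - \frac{5818}{15} + \frac{998944}{225} = \frac{911674}{225}$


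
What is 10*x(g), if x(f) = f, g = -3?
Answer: -30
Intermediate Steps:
10*x(g) = 10*(-3) = -30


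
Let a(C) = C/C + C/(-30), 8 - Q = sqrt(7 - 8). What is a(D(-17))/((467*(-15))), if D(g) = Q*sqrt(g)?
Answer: -1/7005 + I*sqrt(17)*(8 - I)/210150 ≈ -0.00012314 + 0.00015696*I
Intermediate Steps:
Q = 8 - I (Q = 8 - sqrt(7 - 8) = 8 - sqrt(-1) = 8 - I ≈ 8.0 - 1.0*I)
D(g) = sqrt(g)*(8 - I) (D(g) = (8 - I)*sqrt(g) = sqrt(g)*(8 - I))
a(C) = 1 - C/30 (a(C) = 1 + C*(-1/30) = 1 - C/30)
a(D(-17))/((467*(-15))) = (1 - sqrt(-17)*(8 - I)/30)/((467*(-15))) = (1 - I*sqrt(17)*(8 - I)/30)/(-7005) = (1 - I*sqrt(17)*(8 - I)/30)*(-1/7005) = -1/7005 + I*sqrt(17)*(8 - I)/210150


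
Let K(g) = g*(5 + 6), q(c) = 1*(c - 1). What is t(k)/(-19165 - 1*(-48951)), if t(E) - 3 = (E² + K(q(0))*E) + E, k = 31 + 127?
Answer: 23387/29786 ≈ 0.78517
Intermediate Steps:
q(c) = -1 + c (q(c) = 1*(-1 + c) = -1 + c)
k = 158
K(g) = 11*g (K(g) = g*11 = 11*g)
t(E) = 3 + E² - 10*E (t(E) = 3 + ((E² + (11*(-1 + 0))*E) + E) = 3 + ((E² + (11*(-1))*E) + E) = 3 + ((E² - 11*E) + E) = 3 + (E² - 10*E) = 3 + E² - 10*E)
t(k)/(-19165 - 1*(-48951)) = (3 + 158² - 10*158)/(-19165 - 1*(-48951)) = (3 + 24964 - 1580)/(-19165 + 48951) = 23387/29786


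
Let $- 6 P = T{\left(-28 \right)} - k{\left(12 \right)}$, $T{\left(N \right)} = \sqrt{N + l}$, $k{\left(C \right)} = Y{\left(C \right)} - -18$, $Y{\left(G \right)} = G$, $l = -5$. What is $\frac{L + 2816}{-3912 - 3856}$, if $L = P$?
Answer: $- \frac{2821}{7768} + \frac{i \sqrt{33}}{46608} \approx -0.36316 + 0.00012325 i$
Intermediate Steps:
$k{\left(C \right)} = 18 + C$ ($k{\left(C \right)} = C - -18 = C + 18 = 18 + C$)
$T{\left(N \right)} = \sqrt{-5 + N}$ ($T{\left(N \right)} = \sqrt{N - 5} = \sqrt{-5 + N}$)
$P = 5 - \frac{i \sqrt{33}}{6}$ ($P = - \frac{\sqrt{-5 - 28} - \left(18 + 12\right)}{6} = - \frac{\sqrt{-33} - 30}{6} = - \frac{i \sqrt{33} - 30}{6} = - \frac{-30 + i \sqrt{33}}{6} = 5 - \frac{i \sqrt{33}}{6} \approx 5.0 - 0.95743 i$)
$L = 5 - \frac{i \sqrt{33}}{6} \approx 5.0 - 0.95743 i$
$\frac{L + 2816}{-3912 - 3856} = \frac{\left(5 - \frac{i \sqrt{33}}{6}\right) + 2816}{-3912 - 3856} = \frac{2821 - \frac{i \sqrt{33}}{6}}{-7768} = \left(2821 - \frac{i \sqrt{33}}{6}\right) \left(- \frac{1}{7768}\right) = - \frac{2821}{7768} + \frac{i \sqrt{33}}{46608}$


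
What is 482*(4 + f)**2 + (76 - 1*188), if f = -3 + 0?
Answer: 370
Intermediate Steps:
f = -3
482*(4 + f)**2 + (76 - 1*188) = 482*(4 - 3)**2 + (76 - 1*188) = 482*1**2 + (76 - 188) = 482*1 - 112 = 482 - 112 = 370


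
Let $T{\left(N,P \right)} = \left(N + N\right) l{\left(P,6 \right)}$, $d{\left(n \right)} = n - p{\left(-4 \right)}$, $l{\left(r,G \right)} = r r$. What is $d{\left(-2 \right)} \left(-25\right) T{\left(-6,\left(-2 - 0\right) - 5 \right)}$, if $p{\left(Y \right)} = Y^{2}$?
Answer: $-264600$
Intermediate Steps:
$l{\left(r,G \right)} = r^{2}$
$d{\left(n \right)} = -16 + n$ ($d{\left(n \right)} = n - \left(-4\right)^{2} = n - 16 = -16 + n$)
$T{\left(N,P \right)} = 2 N P^{2}$ ($T{\left(N,P \right)} = \left(N + N\right) P^{2} = 2 N P^{2}$)
$d{\left(-2 \right)} \left(-25\right) T{\left(-6,\left(-2 - 0\right) - 5 \right)} = \left(-16 - 2\right) \left(-25\right) 2 \left(-6\right) \left(\left(-2 - 0\right) - 5\right)^{2} = \left(-18\right) \left(-25\right) 2 \left(-6\right) \left(\left(-2 + 0\right) - 5\right)^{2} = 450 \cdot 2 \left(-6\right) \left(-2 - 5\right)^{2} = 450 \cdot 2 \left(-6\right) \left(-7\right)^{2} = 450 \cdot 2 \left(-6\right) 49 = 450 \left(-588\right) = -264600$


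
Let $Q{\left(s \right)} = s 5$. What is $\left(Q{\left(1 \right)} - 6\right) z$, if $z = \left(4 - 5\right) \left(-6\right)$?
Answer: $-6$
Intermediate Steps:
$z = 6$ ($z = \left(-1\right) \left(-6\right) = 6$)
$Q{\left(s \right)} = 5 s$
$\left(Q{\left(1 \right)} - 6\right) z = \left(5 \cdot 1 - 6\right) 6 = \left(5 - 6\right) 6 = \left(-1\right) 6 = -6$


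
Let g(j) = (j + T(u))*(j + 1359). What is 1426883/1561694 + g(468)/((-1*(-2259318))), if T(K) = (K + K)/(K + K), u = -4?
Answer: 380161687643/294030280391 ≈ 1.2929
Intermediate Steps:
T(K) = 1 (T(K) = (2*K)/((2*K)) = (2*K)*(1/(2*K)) = 1)
g(j) = (1 + j)*(1359 + j) (g(j) = (j + 1)*(j + 1359) = (1 + j)*(1359 + j))
1426883/1561694 + g(468)/((-1*(-2259318))) = 1426883/1561694 + (1359 + 468² + 1360*468)/((-1*(-2259318))) = 1426883*(1/1561694) + (1359 + 219024 + 636480)/2259318 = 1426883/1561694 + 856863*(1/2259318) = 1426883/1561694 + 285621/753106 = 380161687643/294030280391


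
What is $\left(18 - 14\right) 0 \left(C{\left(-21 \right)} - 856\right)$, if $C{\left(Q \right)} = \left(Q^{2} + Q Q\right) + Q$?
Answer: $0$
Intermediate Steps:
$C{\left(Q \right)} = Q + 2 Q^{2}$ ($C{\left(Q \right)} = \left(Q^{2} + Q^{2}\right) + Q = 2 Q^{2} + Q = Q + 2 Q^{2}$)
$\left(18 - 14\right) 0 \left(C{\left(-21 \right)} - 856\right) = \left(18 - 14\right) 0 \left(- 21 \left(1 + 2 \left(-21\right)\right) - 856\right) = 4 \cdot 0 \left(- 21 \left(1 - 42\right) - 856\right) = 0 \left(\left(-21\right) \left(-41\right) - 856\right) = 0 \left(861 - 856\right) = 0 \cdot 5 = 0$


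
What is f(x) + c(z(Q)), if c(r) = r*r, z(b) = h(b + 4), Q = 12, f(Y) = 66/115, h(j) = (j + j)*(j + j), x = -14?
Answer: 120586306/115 ≈ 1.0486e+6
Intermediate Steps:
h(j) = 4*j**2 (h(j) = (2*j)*(2*j) = 4*j**2)
f(Y) = 66/115 (f(Y) = 66*(1/115) = 66/115)
z(b) = 4*(4 + b)**2 (z(b) = 4*(b + 4)**2 = 4*(4 + b)**2)
c(r) = r**2
f(x) + c(z(Q)) = 66/115 + (4*(4 + 12)**2)**2 = 66/115 + (4*16**2)**2 = 66/115 + (4*256)**2 = 66/115 + 1024**2 = 66/115 + 1048576 = 120586306/115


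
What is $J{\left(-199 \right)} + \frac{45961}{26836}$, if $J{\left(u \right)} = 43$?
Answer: $\frac{1199909}{26836} \approx 44.713$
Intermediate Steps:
$J{\left(-199 \right)} + \frac{45961}{26836} = 43 + \frac{45961}{26836} = \frac{1199909}{26836}$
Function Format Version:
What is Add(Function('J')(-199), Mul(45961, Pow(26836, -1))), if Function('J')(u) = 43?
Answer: Rational(1199909, 26836) ≈ 44.713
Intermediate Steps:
Add(Function('J')(-199), Mul(45961, Pow(26836, -1))) = Add(43, Mul(45961, Pow(26836, -1))) = Add(43, Mul(45961, Rational(1, 26836))) = Add(43, Rational(45961, 26836)) = Rational(1199909, 26836)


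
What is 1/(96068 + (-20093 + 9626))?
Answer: 1/85601 ≈ 1.1682e-5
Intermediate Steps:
1/(96068 + (-20093 + 9626)) = 1/(96068 - 10467) = 1/85601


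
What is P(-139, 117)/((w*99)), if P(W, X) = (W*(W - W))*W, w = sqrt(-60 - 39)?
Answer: 0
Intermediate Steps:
w = 3*I*sqrt(11) (w = sqrt(-99) = 3*I*sqrt(11) ≈ 9.9499*I)
P(W, X) = 0 (P(W, X) = (W*0)*W = 0*W = 0)
P(-139, 117)/((w*99)) = 0/(((3*I*sqrt(11))*99)) = 0/((297*I*sqrt(11))) = 0*(-I*sqrt(11)/3267) = 0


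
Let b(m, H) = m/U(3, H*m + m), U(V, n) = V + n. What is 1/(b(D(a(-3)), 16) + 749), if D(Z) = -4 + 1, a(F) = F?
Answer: 16/11985 ≈ 0.0013350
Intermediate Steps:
D(Z) = -3
b(m, H) = m/(3 + m + H*m) (b(m, H) = m/(3 + (H*m + m)) = m/(3 + (m + H*m)) = m/(3 + m + H*m))
1/(b(D(a(-3)), 16) + 749) = 1/(-3/(3 - 3*(1 + 16)) + 749) = 1/(-3/(3 - 3*17) + 749) = 1/(-3/(3 - 51) + 749) = 1/(-3/(-48) + 749) = 1/(-3*(-1/48) + 749) = 1/(1/16 + 749) = 1/(11985/16) = 16/11985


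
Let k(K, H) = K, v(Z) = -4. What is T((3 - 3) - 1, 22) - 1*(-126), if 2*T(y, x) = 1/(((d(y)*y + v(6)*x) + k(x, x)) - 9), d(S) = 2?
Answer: 19403/154 ≈ 125.99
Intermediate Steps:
T(y, x) = 1/(2*(-9 - 3*x + 2*y)) (T(y, x) = 1/(2*(((2*y - 4*x) + x) - 9)) = 1/(2*(((-4*x + 2*y) + x) - 9)) = 1/(2*((-3*x + 2*y) - 9)) = 1/(2*(-9 - 3*x + 2*y)))
T((3 - 3) - 1, 22) - 1*(-126) = 1/(2*(-9 - 3*22 + 2*((3 - 3) - 1))) - 1*(-126) = 1/(2*(-9 - 66 + 2*(0 - 1))) + 126 = 1/(2*(-9 - 66 + 2*(-1))) + 126 = 1/(2*(-9 - 66 - 2)) + 126 = (½)/(-77) + 126 = (½)*(-1/77) + 126 = -1/154 + 126 = 19403/154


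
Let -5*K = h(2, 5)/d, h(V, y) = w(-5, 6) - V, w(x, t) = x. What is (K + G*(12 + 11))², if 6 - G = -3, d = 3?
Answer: 9684544/225 ≈ 43042.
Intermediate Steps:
G = 9 (G = 6 - 1*(-3) = 6 + 3 = 9)
h(V, y) = -5 - V
K = 7/15 (K = -(-5 - 1*2)/(5*3) = -(-5 - 2)/(5*3) = -(-7)/(5*3) = -⅕*(-7/3) = 7/15 ≈ 0.46667)
(K + G*(12 + 11))² = (7/15 + 9*(12 + 11))² = (7/15 + 9*23)² = (7/15 + 207)² = (3112/15)² = 9684544/225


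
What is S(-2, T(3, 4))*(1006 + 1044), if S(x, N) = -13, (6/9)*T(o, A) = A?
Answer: -26650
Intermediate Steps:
T(o, A) = 3*A/2
S(-2, T(3, 4))*(1006 + 1044) = -13*(1006 + 1044) = -13*2050 = -26650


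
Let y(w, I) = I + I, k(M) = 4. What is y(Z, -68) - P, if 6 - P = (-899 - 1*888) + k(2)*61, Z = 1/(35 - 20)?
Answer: -1685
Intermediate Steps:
Z = 1/15 ≈ 0.066667
y(w, I) = 2*I
P = 1549 (P = 6 - ((-899 - 1*888) + 4*61) = 6 - ((-899 - 888) + 244) = 6 - (-1787 + 244) = 6 - 1*(-1543) = 6 + 1543 = 1549)
y(Z, -68) - P = 2*(-68) - 1*1549 = -136 - 1549 = -1685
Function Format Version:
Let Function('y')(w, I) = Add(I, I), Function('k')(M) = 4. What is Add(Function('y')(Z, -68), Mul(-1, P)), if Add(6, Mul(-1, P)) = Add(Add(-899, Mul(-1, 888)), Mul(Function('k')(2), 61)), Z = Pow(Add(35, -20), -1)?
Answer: -1685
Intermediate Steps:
Z = Rational(1, 15) (Z = Pow(15, -1) = Rational(1, 15) ≈ 0.066667)
Function('y')(w, I) = Mul(2, I)
P = 1549 (P = Add(6, Mul(-1, Add(Add(-899, Mul(-1, 888)), Mul(4, 61)))) = Add(6, Mul(-1, Add(Add(-899, -888), 244))) = Add(6, Mul(-1, Add(-1787, 244))) = Add(6, Mul(-1, -1543)) = Add(6, 1543) = 1549)
Add(Function('y')(Z, -68), Mul(-1, P)) = Add(Mul(2, -68), Mul(-1, 1549)) = Add(-136, -1549) = -1685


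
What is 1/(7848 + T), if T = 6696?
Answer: 1/14544 ≈ 6.8757e-5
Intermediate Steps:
1/(7848 + T) = 1/(7848 + 6696) = 1/14544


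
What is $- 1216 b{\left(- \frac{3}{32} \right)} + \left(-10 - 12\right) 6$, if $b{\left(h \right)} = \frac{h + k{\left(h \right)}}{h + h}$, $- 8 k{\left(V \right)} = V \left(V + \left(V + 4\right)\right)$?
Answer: $- \frac{1801}{4} \approx -450.25$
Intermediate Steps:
$k{\left(V \right)} = - \frac{V \left(4 + 2 V\right)}{8}$ ($k{\left(V \right)} = - \frac{V \left(V + \left(V + 4\right)\right)}{8} = - \frac{V \left(V + \left(4 + V\right)\right)}{8} = - \frac{V \left(4 + 2 V\right)}{8}$)
$b{\left(h \right)} = \frac{h - \frac{h \left(2 + h\right)}{4}}{2 h}$ ($b{\left(h \right)} = \frac{h - \frac{h \left(2 + h\right)}{4}}{h + h} = \frac{h - \frac{h \left(2 + h\right)}{4}}{2 h}$)
$- 1216 b{\left(- \frac{3}{32} \right)} + \left(-10 - 12\right) 6 = - 1216 \left(\frac{1}{4} - \frac{\left(-3\right) \frac{1}{32}}{8}\right) + \left(-10 - 12\right) 6 = - 1216 \left(\frac{1}{4} - - \frac{3}{256}\right) + \left(-10 - 12\right) 6 = - 1216 \left(\frac{1}{4} + \frac{3}{256}\right) - 132 = \left(-1216\right) \frac{67}{256} - 132 = - \frac{1273}{4} - 132 = - \frac{1801}{4}$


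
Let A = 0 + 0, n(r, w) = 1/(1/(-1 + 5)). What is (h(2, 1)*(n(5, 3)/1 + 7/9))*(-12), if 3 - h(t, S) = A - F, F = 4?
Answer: -1204/3 ≈ -401.33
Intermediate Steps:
n(r, w) = 4 (n(r, w) = 1/(1/4) = 4)
A = 0
h(t, S) = 7 (h(t, S) = 3 - (0 - 1*4) = 3 - (0 - 4) = 3 - 1*(-4) = 3 + 4 = 7)
(h(2, 1)*(n(5, 3)/1 + 7/9))*(-12) = (7*(4/1 + 7/9))*(-12) = (7*(4*1 + 7*(1/9)))*(-12) = (7*(4 + 7/9))*(-12) = (7*(43/9))*(-12) = (301/9)*(-12) = -1204/3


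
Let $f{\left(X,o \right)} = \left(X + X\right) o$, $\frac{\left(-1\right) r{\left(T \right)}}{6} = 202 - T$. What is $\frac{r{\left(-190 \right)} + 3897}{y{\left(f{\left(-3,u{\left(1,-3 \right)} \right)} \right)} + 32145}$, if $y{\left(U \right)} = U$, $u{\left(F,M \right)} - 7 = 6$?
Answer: $\frac{515}{10689} \approx 0.04818$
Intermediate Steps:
$r{\left(T \right)} = -1212 + 6 T$ ($r{\left(T \right)} = - 6 \left(202 - T\right) = -1212 + 6 T$)
$u{\left(F,M \right)} = 13$ ($u{\left(F,M \right)} = 7 + 6 = 13$)
$f{\left(X,o \right)} = 2 X o$
$\frac{r{\left(-190 \right)} + 3897}{y{\left(f{\left(-3,u{\left(1,-3 \right)} \right)} \right)} + 32145} = \frac{\left(-1212 + 6 \left(-190\right)\right) + 3897}{2 \left(-3\right) 13 + 32145} = \frac{\left(-1212 - 1140\right) + 3897}{-78 + 32145} = \frac{-2352 + 3897}{32067} = 1545 \cdot \frac{1}{32067} = \frac{515}{10689}$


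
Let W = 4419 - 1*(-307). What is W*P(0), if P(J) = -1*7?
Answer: -33082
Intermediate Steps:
P(J) = -7
W = 4726 (W = 4419 + 307 = 4726)
W*P(0) = 4726*(-7) = -33082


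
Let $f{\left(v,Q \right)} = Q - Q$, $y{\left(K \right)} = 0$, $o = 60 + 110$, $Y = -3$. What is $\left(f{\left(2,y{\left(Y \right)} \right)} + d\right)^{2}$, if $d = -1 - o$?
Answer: $29241$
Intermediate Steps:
$o = 170$
$f{\left(v,Q \right)} = 0$
$d = -171$ ($d = -1 - 170 = -171$)
$\left(f{\left(2,y{\left(Y \right)} \right)} + d\right)^{2} = \left(0 - 171\right)^{2} = \left(-171\right)^{2} = 29241$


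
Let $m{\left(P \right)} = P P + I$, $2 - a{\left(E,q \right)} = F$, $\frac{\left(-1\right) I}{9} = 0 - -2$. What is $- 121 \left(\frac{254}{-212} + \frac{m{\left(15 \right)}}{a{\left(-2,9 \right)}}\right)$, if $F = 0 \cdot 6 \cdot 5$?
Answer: $- \frac{656062}{53} \approx -12379.0$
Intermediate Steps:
$I = -18$ ($I = - 9 \left(0 - -2\right) = - 9 \left(0 + 2\right) = \left(-9\right) 2 = -18$)
$F = 0$ ($F = 0 \cdot 5 = 0$)
$a{\left(E,q \right)} = 2$ ($a{\left(E,q \right)} = 2 - 0 = 2 + 0 = 2$)
$m{\left(P \right)} = -18 + P^{2}$ ($m{\left(P \right)} = P P - 18 = P^{2} - 18 = -18 + P^{2}$)
$- 121 \left(\frac{254}{-212} + \frac{m{\left(15 \right)}}{a{\left(-2,9 \right)}}\right) = - 121 \left(\frac{254}{-212} + \frac{-18 + 15^{2}}{2}\right) = - 121 \left(254 \left(- \frac{1}{212}\right) + \left(-18 + 225\right) \frac{1}{2}\right) = - 121 \left(- \frac{127}{106} + 207 \cdot \frac{1}{2}\right) = - 121 \left(- \frac{127}{106} + \frac{207}{2}\right) = \left(-121\right) \frac{5422}{53} = - \frac{656062}{53}$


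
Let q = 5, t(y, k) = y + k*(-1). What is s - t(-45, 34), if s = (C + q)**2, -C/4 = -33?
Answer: 18848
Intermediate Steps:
C = 132 (C = -4*(-33) = 132)
t(y, k) = y - k
s = 18769 (s = (132 + 5)**2 = 137**2 = 18769)
s - t(-45, 34) = 18769 - (-45 - 1*34) = 18769 - (-45 - 34) = 18769 - 1*(-79) = 18769 + 79 = 18848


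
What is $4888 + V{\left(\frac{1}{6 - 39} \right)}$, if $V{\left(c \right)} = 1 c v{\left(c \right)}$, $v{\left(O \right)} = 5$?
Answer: $\frac{161299}{33} \approx 4887.9$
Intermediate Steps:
$V{\left(c \right)} = 5 c$ ($V{\left(c \right)} = 1 c 5 = c 5 = 5 c$)
$4888 + V{\left(\frac{1}{6 - 39} \right)} = 4888 + \frac{5}{6 - 39} = 4888 + \frac{5}{-33} = 4888 + 5 \left(- \frac{1}{33}\right) = 4888 - \frac{5}{33} = \frac{161299}{33}$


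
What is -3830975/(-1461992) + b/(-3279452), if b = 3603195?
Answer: 1823914090315/1198633147096 ≈ 1.5217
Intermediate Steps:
-3830975/(-1461992) + b/(-3279452) = -3830975/(-1461992) + 3603195/(-3279452) = -3830975*(-1/1461992) + 3603195*(-1/3279452) = 3830975/1461992 - 3603195/3279452 = 1823914090315/1198633147096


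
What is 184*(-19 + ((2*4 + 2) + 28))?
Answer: 3496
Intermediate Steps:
184*(-19 + ((2*4 + 2) + 28)) = 184*(-19 + ((8 + 2) + 28)) = 184*(-19 + (10 + 28)) = 184*(-19 + 38) = 184*19 = 3496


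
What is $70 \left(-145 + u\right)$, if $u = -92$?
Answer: $-16590$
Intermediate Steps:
$70 \left(-145 + u\right) = 70 \left(-145 - 92\right) = 70 \left(-237\right) = -16590$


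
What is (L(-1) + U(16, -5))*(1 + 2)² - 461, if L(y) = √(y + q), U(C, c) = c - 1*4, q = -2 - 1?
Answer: -542 + 18*I ≈ -542.0 + 18.0*I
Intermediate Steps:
q = -3
U(C, c) = -4 + c (U(C, c) = c - 4 = -4 + c)
L(y) = √(-3 + y) (L(y) = √(y - 3) = √(-3 + y))
(L(-1) + U(16, -5))*(1 + 2)² - 461 = (√(-3 - 1) + (-4 - 5))*(1 + 2)² - 461 = (√(-4) - 9)*3² - 461 = (2*I - 9)*9 - 461 = (-9 + 2*I)*9 - 461 = (-81 + 18*I) - 461 = -542 + 18*I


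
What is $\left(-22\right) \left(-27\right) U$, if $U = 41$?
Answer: $24354$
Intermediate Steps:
$\left(-22\right) \left(-27\right) U = \left(-22\right) \left(-27\right) 41 = 594 \cdot 41 = 24354$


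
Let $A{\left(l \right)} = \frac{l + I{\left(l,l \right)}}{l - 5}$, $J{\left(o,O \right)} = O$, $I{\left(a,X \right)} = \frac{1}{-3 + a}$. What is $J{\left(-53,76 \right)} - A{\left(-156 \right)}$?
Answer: $\frac{1920719}{25599} \approx 75.031$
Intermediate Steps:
$A{\left(l \right)} = \frac{l + \frac{1}{-3 + l}}{-5 + l}$ ($A{\left(l \right)} = \frac{l + \frac{1}{-3 + l}}{l - 5} = \frac{l + \frac{1}{-3 + l}}{-5 + l}$)
$J{\left(-53,76 \right)} - A{\left(-156 \right)} = 76 - \frac{1 - 156 \left(-3 - 156\right)}{\left(-5 - 156\right) \left(-3 - 156\right)} = 76 - \frac{1 - -24804}{\left(-161\right) \left(-159\right)} = 76 - \left(- \frac{1}{161}\right) \left(- \frac{1}{159}\right) \left(1 + 24804\right) = 76 - \left(- \frac{1}{161}\right) \left(- \frac{1}{159}\right) 24805 = 76 - \frac{24805}{25599} = \frac{1920719}{25599}$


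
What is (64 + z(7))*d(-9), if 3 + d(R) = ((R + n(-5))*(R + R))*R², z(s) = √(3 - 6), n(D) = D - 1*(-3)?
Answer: 1026240 + 16035*I*√3 ≈ 1.0262e+6 + 27773.0*I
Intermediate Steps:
n(D) = 3 + D (n(D) = D + 3 = 3 + D)
z(s) = I*√3 (z(s) = √(-3) = I*√3)
d(R) = -3 + 2*R³*(-2 + R) (d(R) = -3 + ((R + (3 - 5))*(R + R))*R² = -3 + ((R - 2)*(2*R))*R² = -3 + ((-2 + R)*(2*R))*R² = -3 + (2*R*(-2 + R))*R² = -3 + 2*R³*(-2 + R))
(64 + z(7))*d(-9) = (64 + I*√3)*(-3 - 4*(-9)³ + 2*(-9)⁴) = (64 + I*√3)*(-3 - 4*(-729) + 2*6561) = (64 + I*√3)*(-3 + 2916 + 13122) = (64 + I*√3)*16035 = 1026240 + 16035*I*√3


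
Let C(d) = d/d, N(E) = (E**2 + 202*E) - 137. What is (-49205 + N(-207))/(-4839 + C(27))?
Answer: 48307/4838 ≈ 9.9849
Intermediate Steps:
N(E) = -137 + E**2 + 202*E
C(d) = 1
(-49205 + N(-207))/(-4839 + C(27)) = (-49205 + (-137 + (-207)**2 + 202*(-207)))/(-4839 + 1) = (-49205 + (-137 + 42849 - 41814))/(-4838) = (-49205 + 898)*(-1/4838) = -48307*(-1/4838) = 48307/4838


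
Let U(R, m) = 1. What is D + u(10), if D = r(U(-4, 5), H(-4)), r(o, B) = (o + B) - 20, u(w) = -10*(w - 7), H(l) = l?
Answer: -53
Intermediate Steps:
u(w) = 70 - 10*w (u(w) = -10*(-7 + w) = 70 - 10*w)
r(o, B) = -20 + B + o (r(o, B) = (B + o) - 20 = -20 + B + o)
D = -23 (D = -20 - 4 + 1 = -23)
D + u(10) = -23 + (70 - 10*10) = -23 + (70 - 100) = -23 - 30 = -53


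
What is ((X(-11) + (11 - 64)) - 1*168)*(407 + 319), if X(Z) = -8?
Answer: -166254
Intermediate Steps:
((X(-11) + (11 - 64)) - 1*168)*(407 + 319) = ((-8 + (11 - 64)) - 1*168)*(407 + 319) = ((-8 - 53) - 168)*726 = (-61 - 168)*726 = -229*726 = -166254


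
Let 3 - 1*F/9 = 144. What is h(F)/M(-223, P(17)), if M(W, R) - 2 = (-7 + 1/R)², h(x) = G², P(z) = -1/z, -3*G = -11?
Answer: 121/5202 ≈ 0.023260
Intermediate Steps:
G = 11/3 (G = -⅓*(-11) = 11/3 ≈ 3.6667)
F = -1269 (F = 27 - 9*144 = 27 - 1296 = -1269)
h(x) = 121/9 (h(x) = (11/3)² = 121/9)
M(W, R) = 2 + (-7 + 1/R)²
h(F)/M(-223, P(17)) = 121/(9*(51 + (-1/17)⁻² - 14/((-1/17)))) = 121/(9*(51 + (-1*1/17)⁻² - 14/((-1*1/17)))) = 121/(9*(51 + (-1/17)⁻² - 14/(-1/17))) = 121/(9*(51 + 289 - 14*(-17))) = 121/(9*(51 + 289 + 238)) = (121/9)/578 = (121/9)*(1/578) = 121/5202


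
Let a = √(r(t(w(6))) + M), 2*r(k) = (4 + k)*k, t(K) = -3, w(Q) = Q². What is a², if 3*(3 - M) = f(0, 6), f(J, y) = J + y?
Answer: -½ ≈ -0.50000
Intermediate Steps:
M = 1 (M = 3 - (0 + 6)/3 = 3 - ⅓*6 = 3 - 2 = 1)
r(k) = k*(4 + k)/2 (r(k) = ((4 + k)*k)/2 = (k*(4 + k))/2 = k*(4 + k)/2)
a = I*√2/2 (a = √((½)*(-3)*(4 - 3) + 1) = √((½)*(-3)*1 + 1) = √(-3/2 + 1) = √(-½) = I*√2/2 ≈ 0.70711*I)
a² = (I*√2/2)² = -½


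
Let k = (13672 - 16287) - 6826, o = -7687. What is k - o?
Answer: -1754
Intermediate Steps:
k = -9441 (k = -2615 - 6826 = -9441)
k - o = -9441 - 1*(-7687) = -9441 + 7687 = -1754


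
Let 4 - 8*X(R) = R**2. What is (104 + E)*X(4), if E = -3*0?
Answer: -156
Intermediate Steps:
E = 0
X(R) = 1/2 - R**2/8
(104 + E)*X(4) = (104 + 0)*(1/2 - 1/8*4**2) = 104*(1/2 - 1/8*16) = 104*(1/2 - 2) = 104*(-3/2) = -156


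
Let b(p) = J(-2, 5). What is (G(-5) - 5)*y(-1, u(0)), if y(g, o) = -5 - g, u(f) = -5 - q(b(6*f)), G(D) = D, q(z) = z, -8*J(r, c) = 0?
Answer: 40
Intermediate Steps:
J(r, c) = 0 (J(r, c) = -1/8*0 = 0)
b(p) = 0
u(f) = -5 (u(f) = -5 - 1*0 = -5 + 0 = -5)
(G(-5) - 5)*y(-1, u(0)) = (-5 - 5)*(-5 - 1*(-1)) = -10*(-5 + 1) = -10*(-4) = 40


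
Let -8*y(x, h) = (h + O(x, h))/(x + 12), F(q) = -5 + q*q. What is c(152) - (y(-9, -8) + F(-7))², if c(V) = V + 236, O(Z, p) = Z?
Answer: -927841/576 ≈ -1610.8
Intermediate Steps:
F(q) = -5 + q²
c(V) = 236 + V
y(x, h) = -(h + x)/(8*(12 + x)) (y(x, h) = -(h + x)/(8*(x + 12)) = -(h + x)/(8*(12 + x)))
c(152) - (y(-9, -8) + F(-7))² = (236 + 152) - ((-1*(-8) - 1*(-9))/(8*(12 - 9)) + (-5 + (-7)²))² = 388 - ((⅛)*(8 + 9)/3 + (-5 + 49))² = 388 - ((⅛)*(⅓)*17 + 44)² = 388 - (17/24 + 44)² = 388 - (1073/24)² = 388 - 1*1151329/576 = 388 - 1151329/576 = -927841/576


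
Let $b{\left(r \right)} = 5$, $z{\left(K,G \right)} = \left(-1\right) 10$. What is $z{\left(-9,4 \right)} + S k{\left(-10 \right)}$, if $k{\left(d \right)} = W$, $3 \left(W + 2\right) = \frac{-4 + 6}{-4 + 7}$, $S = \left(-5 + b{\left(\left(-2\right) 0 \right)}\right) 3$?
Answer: $-10$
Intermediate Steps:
$z{\left(K,G \right)} = -10$
$S = 0$ ($S = \left(-5 + 5\right) 3 = 0 \cdot 3 = 0$)
$W = - \frac{16}{9}$ ($W = -2 + \frac{\left(-4 + 6\right) \frac{1}{-4 + 7}}{3} = -2 + \frac{2 \cdot \frac{1}{3}}{3} = -2 + \frac{1}{3} \cdot \frac{2}{3} = -2 + \frac{2}{9} = - \frac{16}{9} \approx -1.7778$)
$k{\left(d \right)} = - \frac{16}{9}$
$z{\left(-9,4 \right)} + S k{\left(-10 \right)} = -10 + 0 \left(- \frac{16}{9}\right) = -10 + 0 = -10$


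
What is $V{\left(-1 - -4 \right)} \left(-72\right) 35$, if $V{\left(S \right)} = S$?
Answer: $-7560$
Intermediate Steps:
$V{\left(-1 - -4 \right)} \left(-72\right) 35 = \left(-1 - -4\right) \left(-72\right) 35 = \left(-1 + 4\right) \left(-72\right) 35 = 3 \left(-72\right) 35 = \left(-216\right) 35 = -7560$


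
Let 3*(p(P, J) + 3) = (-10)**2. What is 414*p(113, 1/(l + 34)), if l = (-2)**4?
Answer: 12558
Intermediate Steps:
l = 16
p(P, J) = 91/3 (p(P, J) = -3 + (1/3)*(-10)**2 = -3 + (1/3)*100 = -3 + 100/3 = 91/3)
414*p(113, 1/(l + 34)) = 414*(91/3) = 12558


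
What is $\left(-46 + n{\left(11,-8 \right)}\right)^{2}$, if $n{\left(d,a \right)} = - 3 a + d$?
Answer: $121$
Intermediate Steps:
$n{\left(d,a \right)} = d - 3 a$
$\left(-46 + n{\left(11,-8 \right)}\right)^{2} = \left(-46 + \left(11 - -24\right)\right)^{2} = \left(-46 + \left(11 + 24\right)\right)^{2} = \left(-46 + 35\right)^{2} = \left(-11\right)^{2} = 121$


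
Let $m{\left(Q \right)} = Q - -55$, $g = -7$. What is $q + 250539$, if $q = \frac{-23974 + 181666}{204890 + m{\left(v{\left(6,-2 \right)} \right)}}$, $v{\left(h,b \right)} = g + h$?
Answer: $\frac{12836655627}{51236} \approx 2.5054 \cdot 10^{5}$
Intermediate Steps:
$v{\left(h,b \right)} = -7 + h$
$m{\left(Q \right)} = 55 + Q$ ($m{\left(Q \right)} = Q + 55 = 55 + Q$)
$q = \frac{39423}{51236}$ ($q = \frac{-23974 + 181666}{204890 + \left(55 + \left(-7 + 6\right)\right)} = \frac{157692}{204890 + \left(55 - 1\right)} = \frac{157692}{204890 + 54} = \frac{157692}{204944} = 157692 \cdot \frac{1}{204944} = \frac{39423}{51236} \approx 0.76944$)
$q + 250539 = \frac{39423}{51236} + 250539 = \frac{12836655627}{51236}$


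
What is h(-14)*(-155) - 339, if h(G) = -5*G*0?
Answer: -339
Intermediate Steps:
h(G) = 0
h(-14)*(-155) - 339 = 0*(-155) - 339 = 0 - 339 = -339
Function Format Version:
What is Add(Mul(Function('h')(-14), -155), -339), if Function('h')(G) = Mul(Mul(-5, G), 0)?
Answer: -339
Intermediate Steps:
Function('h')(G) = 0
Add(Mul(Function('h')(-14), -155), -339) = Add(Mul(0, -155), -339) = Add(0, -339) = -339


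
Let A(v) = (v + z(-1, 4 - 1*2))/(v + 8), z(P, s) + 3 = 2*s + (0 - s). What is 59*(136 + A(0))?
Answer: 64133/8 ≈ 8016.6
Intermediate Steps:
z(P, s) = -3 + s (z(P, s) = -3 + (2*s + (0 - s)) = -3 + (2*s - s) = -3 + s)
A(v) = (-1 + v)/(8 + v) (A(v) = (v + (-3 + (4 - 1*2)))/(v + 8) = (v + (-3 + (4 - 2)))/(8 + v) = (v + (-3 + 2))/(8 + v) = (v - 1)/(8 + v) = (-1 + v)/(8 + v))
59*(136 + A(0)) = 59*(136 + (-1 + 0)/(8 + 0)) = 59*(136 - 1/8) = 59*(136 + (⅛)*(-1)) = 59*(136 - ⅛) = 59*(1087/8) = 64133/8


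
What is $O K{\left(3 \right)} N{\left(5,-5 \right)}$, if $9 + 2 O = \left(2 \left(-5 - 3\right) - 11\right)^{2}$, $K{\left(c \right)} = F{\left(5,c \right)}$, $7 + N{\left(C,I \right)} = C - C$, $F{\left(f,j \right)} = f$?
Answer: $-12600$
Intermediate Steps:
$N{\left(C,I \right)} = -7$ ($N{\left(C,I \right)} = -7 + \left(C - C\right) = -7 + 0 = -7$)
$K{\left(c \right)} = 5$
$O = 360$ ($O = - \frac{9}{2} + \frac{\left(2 \left(-5 - 3\right) - 11\right)^{2}}{2} = - \frac{9}{2} + \frac{\left(2 \left(-8\right) - 11\right)^{2}}{2} = - \frac{9}{2} + \frac{\left(-16 - 11\right)^{2}}{2} = - \frac{9}{2} + \frac{\left(-27\right)^{2}}{2} = - \frac{9}{2} + \frac{1}{2} \cdot 729 = - \frac{9}{2} + \frac{729}{2} = 360$)
$O K{\left(3 \right)} N{\left(5,-5 \right)} = 360 \cdot 5 \left(-7\right) = 360 \left(-35\right) = -12600$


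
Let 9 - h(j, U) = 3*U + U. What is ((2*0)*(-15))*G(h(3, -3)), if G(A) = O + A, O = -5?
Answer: 0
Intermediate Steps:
h(j, U) = 9 - 4*U (h(j, U) = 9 - (3*U + U) = 9 - 4*U)
G(A) = -5 + A
((2*0)*(-15))*G(h(3, -3)) = ((2*0)*(-15))*(-5 + (9 - 4*(-3))) = (0*(-15))*(-5 + (9 + 12)) = 0*(-5 + 21) = 0*16 = 0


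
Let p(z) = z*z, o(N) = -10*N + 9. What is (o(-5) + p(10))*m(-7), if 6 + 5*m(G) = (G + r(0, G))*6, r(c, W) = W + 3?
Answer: -11448/5 ≈ -2289.6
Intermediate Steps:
o(N) = 9 - 10*N
p(z) = z²
r(c, W) = 3 + W
m(G) = 12/5 + 12*G/5 (m(G) = -6/5 + ((G + (3 + G))*6)/5 = -6/5 + ((3 + 2*G)*6)/5 = -6/5 + (18 + 12*G)/5 = -6/5 + (18/5 + 12*G/5) = 12/5 + 12*G/5)
(o(-5) + p(10))*m(-7) = ((9 - 10*(-5)) + 10²)*(12/5 + (12/5)*(-7)) = ((9 + 50) + 100)*(12/5 - 84/5) = (59 + 100)*(-72/5) = 159*(-72/5) = -11448/5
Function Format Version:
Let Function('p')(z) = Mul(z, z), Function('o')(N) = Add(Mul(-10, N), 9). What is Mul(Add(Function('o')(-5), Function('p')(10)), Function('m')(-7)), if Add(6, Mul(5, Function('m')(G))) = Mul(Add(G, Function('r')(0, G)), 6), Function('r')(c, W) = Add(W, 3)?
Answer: Rational(-11448, 5) ≈ -2289.6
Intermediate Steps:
Function('o')(N) = Add(9, Mul(-10, N))
Function('p')(z) = Pow(z, 2)
Function('r')(c, W) = Add(3, W)
Function('m')(G) = Add(Rational(12, 5), Mul(Rational(12, 5), G)) (Function('m')(G) = Add(Rational(-6, 5), Mul(Rational(1, 5), Mul(Add(G, Add(3, G)), 6))) = Add(Rational(-6, 5), Mul(Rational(1, 5), Mul(Add(3, Mul(2, G)), 6))) = Add(Rational(-6, 5), Mul(Rational(1, 5), Add(18, Mul(12, G)))) = Add(Rational(-6, 5), Add(Rational(18, 5), Mul(Rational(12, 5), G))) = Add(Rational(12, 5), Mul(Rational(12, 5), G)))
Mul(Add(Function('o')(-5), Function('p')(10)), Function('m')(-7)) = Mul(Add(Add(9, Mul(-10, -5)), Pow(10, 2)), Add(Rational(12, 5), Mul(Rational(12, 5), -7))) = Mul(Add(Add(9, 50), 100), Add(Rational(12, 5), Rational(-84, 5))) = Mul(Add(59, 100), Rational(-72, 5)) = Mul(159, Rational(-72, 5)) = Rational(-11448, 5)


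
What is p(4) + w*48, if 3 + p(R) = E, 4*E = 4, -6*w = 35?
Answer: -282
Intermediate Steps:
w = -35/6 (w = -1/6*35 = -35/6 ≈ -5.8333)
E = 1 (E = (1/4)*4 = 1)
p(R) = -2 (p(R) = -3 + 1 = -2)
p(4) + w*48 = -2 - 35/6*48 = -2 - 280 = -282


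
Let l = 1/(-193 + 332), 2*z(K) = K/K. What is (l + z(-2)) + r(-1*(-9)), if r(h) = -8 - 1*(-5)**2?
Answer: -9033/278 ≈ -32.493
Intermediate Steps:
z(K) = 1/2 (z(K) = (K/K)/2 = (1/2)*1 = 1/2)
r(h) = -33 (r(h) = -8 - 1*25 = -8 - 25 = -33)
l = 1/139 ≈ 0.0071942
(l + z(-2)) + r(-1*(-9)) = (1/139 + 1/2) - 33 = 141/278 - 33 = -9033/278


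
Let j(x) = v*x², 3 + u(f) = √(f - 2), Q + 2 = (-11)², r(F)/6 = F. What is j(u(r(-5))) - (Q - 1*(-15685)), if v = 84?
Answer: -17736 - 2016*I*√2 ≈ -17736.0 - 2851.1*I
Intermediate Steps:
r(F) = 6*F
Q = 119 (Q = -2 + (-11)² = -2 + 121 = 119)
u(f) = -3 + √(-2 + f) (u(f) = -3 + √(f - 2) = -3 + √(-2 + f))
j(x) = 84*x²
j(u(r(-5))) - (Q - 1*(-15685)) = 84*(-3 + √(-2 + 6*(-5)))² - (119 - 1*(-15685)) = 84*(-3 + √(-2 - 30))² - (119 + 15685) = 84*(-3 + √(-32))² - 1*15804 = 84*(-3 + 4*I*√2)² - 15804 = -15804 + 84*(-3 + 4*I*√2)²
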